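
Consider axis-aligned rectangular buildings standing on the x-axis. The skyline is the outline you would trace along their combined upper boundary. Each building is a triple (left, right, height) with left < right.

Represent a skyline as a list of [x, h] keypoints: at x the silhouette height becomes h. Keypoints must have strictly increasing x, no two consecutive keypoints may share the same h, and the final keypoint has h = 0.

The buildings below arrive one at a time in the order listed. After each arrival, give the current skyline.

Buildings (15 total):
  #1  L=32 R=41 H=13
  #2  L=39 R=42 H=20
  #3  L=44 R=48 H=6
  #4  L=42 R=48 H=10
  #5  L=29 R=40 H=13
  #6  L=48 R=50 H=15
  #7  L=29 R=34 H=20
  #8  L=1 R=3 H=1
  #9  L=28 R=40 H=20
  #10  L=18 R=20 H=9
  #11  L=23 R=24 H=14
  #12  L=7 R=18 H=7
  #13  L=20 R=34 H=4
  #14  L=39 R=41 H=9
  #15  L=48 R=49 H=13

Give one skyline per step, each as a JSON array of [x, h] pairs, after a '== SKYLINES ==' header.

== SKYLINES ==
[[32,13],[41,0]]
[[32,13],[39,20],[42,0]]
[[32,13],[39,20],[42,0],[44,6],[48,0]]
[[32,13],[39,20],[42,10],[48,0]]
[[29,13],[39,20],[42,10],[48,0]]
[[29,13],[39,20],[42,10],[48,15],[50,0]]
[[29,20],[34,13],[39,20],[42,10],[48,15],[50,0]]
[[1,1],[3,0],[29,20],[34,13],[39,20],[42,10],[48,15],[50,0]]
[[1,1],[3,0],[28,20],[42,10],[48,15],[50,0]]
[[1,1],[3,0],[18,9],[20,0],[28,20],[42,10],[48,15],[50,0]]
[[1,1],[3,0],[18,9],[20,0],[23,14],[24,0],[28,20],[42,10],[48,15],[50,0]]
[[1,1],[3,0],[7,7],[18,9],[20,0],[23,14],[24,0],[28,20],[42,10],[48,15],[50,0]]
[[1,1],[3,0],[7,7],[18,9],[20,4],[23,14],[24,4],[28,20],[42,10],[48,15],[50,0]]
[[1,1],[3,0],[7,7],[18,9],[20,4],[23,14],[24,4],[28,20],[42,10],[48,15],[50,0]]
[[1,1],[3,0],[7,7],[18,9],[20,4],[23,14],[24,4],[28,20],[42,10],[48,15],[50,0]]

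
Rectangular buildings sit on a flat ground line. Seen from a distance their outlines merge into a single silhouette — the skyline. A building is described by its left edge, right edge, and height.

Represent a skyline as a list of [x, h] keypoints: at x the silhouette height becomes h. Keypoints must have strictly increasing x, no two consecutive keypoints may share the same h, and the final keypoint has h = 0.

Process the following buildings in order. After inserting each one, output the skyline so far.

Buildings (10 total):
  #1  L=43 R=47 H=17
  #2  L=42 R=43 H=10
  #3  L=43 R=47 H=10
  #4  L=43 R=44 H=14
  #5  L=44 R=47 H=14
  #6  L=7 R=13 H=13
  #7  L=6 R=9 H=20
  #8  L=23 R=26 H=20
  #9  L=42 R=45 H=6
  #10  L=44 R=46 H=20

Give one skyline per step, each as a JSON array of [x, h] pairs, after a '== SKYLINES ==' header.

== SKYLINES ==
[[43,17],[47,0]]
[[42,10],[43,17],[47,0]]
[[42,10],[43,17],[47,0]]
[[42,10],[43,17],[47,0]]
[[42,10],[43,17],[47,0]]
[[7,13],[13,0],[42,10],[43,17],[47,0]]
[[6,20],[9,13],[13,0],[42,10],[43,17],[47,0]]
[[6,20],[9,13],[13,0],[23,20],[26,0],[42,10],[43,17],[47,0]]
[[6,20],[9,13],[13,0],[23,20],[26,0],[42,10],[43,17],[47,0]]
[[6,20],[9,13],[13,0],[23,20],[26,0],[42,10],[43,17],[44,20],[46,17],[47,0]]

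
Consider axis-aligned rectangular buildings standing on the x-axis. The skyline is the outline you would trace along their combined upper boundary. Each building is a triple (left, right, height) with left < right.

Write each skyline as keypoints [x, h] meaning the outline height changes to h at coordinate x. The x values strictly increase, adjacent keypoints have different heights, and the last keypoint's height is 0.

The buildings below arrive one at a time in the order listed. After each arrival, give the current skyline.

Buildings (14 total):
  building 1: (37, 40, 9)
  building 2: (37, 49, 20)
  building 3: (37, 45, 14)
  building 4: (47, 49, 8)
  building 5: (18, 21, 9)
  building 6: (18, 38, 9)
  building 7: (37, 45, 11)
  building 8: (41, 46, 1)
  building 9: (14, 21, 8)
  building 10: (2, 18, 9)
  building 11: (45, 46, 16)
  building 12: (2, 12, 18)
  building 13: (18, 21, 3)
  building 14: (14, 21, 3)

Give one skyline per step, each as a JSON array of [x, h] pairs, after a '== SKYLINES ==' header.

== SKYLINES ==
[[37,9],[40,0]]
[[37,20],[49,0]]
[[37,20],[49,0]]
[[37,20],[49,0]]
[[18,9],[21,0],[37,20],[49,0]]
[[18,9],[37,20],[49,0]]
[[18,9],[37,20],[49,0]]
[[18,9],[37,20],[49,0]]
[[14,8],[18,9],[37,20],[49,0]]
[[2,9],[37,20],[49,0]]
[[2,9],[37,20],[49,0]]
[[2,18],[12,9],[37,20],[49,0]]
[[2,18],[12,9],[37,20],[49,0]]
[[2,18],[12,9],[37,20],[49,0]]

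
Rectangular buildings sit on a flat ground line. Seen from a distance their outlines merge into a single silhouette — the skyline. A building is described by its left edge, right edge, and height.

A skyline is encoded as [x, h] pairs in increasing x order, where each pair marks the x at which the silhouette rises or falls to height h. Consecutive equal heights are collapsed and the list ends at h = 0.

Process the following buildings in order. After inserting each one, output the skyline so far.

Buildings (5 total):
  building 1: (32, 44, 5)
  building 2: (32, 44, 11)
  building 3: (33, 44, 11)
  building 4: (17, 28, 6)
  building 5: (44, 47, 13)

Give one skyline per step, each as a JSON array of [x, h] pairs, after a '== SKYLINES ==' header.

== SKYLINES ==
[[32,5],[44,0]]
[[32,11],[44,0]]
[[32,11],[44,0]]
[[17,6],[28,0],[32,11],[44,0]]
[[17,6],[28,0],[32,11],[44,13],[47,0]]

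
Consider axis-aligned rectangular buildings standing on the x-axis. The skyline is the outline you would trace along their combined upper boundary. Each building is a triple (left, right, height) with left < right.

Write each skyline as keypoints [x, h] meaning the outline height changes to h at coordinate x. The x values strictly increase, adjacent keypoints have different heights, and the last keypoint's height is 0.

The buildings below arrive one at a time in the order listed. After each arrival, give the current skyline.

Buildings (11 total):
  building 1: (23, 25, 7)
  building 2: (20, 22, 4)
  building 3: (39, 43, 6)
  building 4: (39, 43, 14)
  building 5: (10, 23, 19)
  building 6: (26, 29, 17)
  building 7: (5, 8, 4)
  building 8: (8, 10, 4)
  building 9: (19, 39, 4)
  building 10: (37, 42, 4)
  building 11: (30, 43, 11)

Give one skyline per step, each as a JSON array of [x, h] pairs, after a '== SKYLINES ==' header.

== SKYLINES ==
[[23,7],[25,0]]
[[20,4],[22,0],[23,7],[25,0]]
[[20,4],[22,0],[23,7],[25,0],[39,6],[43,0]]
[[20,4],[22,0],[23,7],[25,0],[39,14],[43,0]]
[[10,19],[23,7],[25,0],[39,14],[43,0]]
[[10,19],[23,7],[25,0],[26,17],[29,0],[39,14],[43,0]]
[[5,4],[8,0],[10,19],[23,7],[25,0],[26,17],[29,0],[39,14],[43,0]]
[[5,4],[10,19],[23,7],[25,0],[26,17],[29,0],[39,14],[43,0]]
[[5,4],[10,19],[23,7],[25,4],[26,17],[29,4],[39,14],[43,0]]
[[5,4],[10,19],[23,7],[25,4],[26,17],[29,4],[39,14],[43,0]]
[[5,4],[10,19],[23,7],[25,4],[26,17],[29,4],[30,11],[39,14],[43,0]]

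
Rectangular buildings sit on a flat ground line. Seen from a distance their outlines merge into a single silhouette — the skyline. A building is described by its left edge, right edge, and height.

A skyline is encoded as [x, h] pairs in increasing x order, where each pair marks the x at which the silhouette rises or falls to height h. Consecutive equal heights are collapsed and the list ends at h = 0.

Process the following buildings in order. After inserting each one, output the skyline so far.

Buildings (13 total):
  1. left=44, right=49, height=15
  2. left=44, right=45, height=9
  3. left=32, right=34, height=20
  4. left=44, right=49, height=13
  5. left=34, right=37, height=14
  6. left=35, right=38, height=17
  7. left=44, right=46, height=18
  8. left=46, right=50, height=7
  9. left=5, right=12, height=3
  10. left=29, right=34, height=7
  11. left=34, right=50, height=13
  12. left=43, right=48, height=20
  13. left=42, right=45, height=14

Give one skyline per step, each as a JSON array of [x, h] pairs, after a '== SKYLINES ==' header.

== SKYLINES ==
[[44,15],[49,0]]
[[44,15],[49,0]]
[[32,20],[34,0],[44,15],[49,0]]
[[32,20],[34,0],[44,15],[49,0]]
[[32,20],[34,14],[37,0],[44,15],[49,0]]
[[32,20],[34,14],[35,17],[38,0],[44,15],[49,0]]
[[32,20],[34,14],[35,17],[38,0],[44,18],[46,15],[49,0]]
[[32,20],[34,14],[35,17],[38,0],[44,18],[46,15],[49,7],[50,0]]
[[5,3],[12,0],[32,20],[34,14],[35,17],[38,0],[44,18],[46,15],[49,7],[50,0]]
[[5,3],[12,0],[29,7],[32,20],[34,14],[35,17],[38,0],[44,18],[46,15],[49,7],[50,0]]
[[5,3],[12,0],[29,7],[32,20],[34,14],[35,17],[38,13],[44,18],[46,15],[49,13],[50,0]]
[[5,3],[12,0],[29,7],[32,20],[34,14],[35,17],[38,13],[43,20],[48,15],[49,13],[50,0]]
[[5,3],[12,0],[29,7],[32,20],[34,14],[35,17],[38,13],[42,14],[43,20],[48,15],[49,13],[50,0]]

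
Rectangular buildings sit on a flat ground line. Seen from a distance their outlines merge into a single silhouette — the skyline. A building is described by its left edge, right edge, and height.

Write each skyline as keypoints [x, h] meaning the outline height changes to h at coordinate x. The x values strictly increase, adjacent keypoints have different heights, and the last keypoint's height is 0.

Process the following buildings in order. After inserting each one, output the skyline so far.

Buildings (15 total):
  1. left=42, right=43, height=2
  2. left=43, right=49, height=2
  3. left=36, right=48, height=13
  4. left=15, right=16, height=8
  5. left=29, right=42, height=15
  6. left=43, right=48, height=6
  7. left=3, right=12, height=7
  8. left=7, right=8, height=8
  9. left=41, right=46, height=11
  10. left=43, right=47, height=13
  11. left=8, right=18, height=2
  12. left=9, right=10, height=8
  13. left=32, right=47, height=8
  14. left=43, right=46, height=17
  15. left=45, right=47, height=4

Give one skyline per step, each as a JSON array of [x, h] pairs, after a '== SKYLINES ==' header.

== SKYLINES ==
[[42,2],[43,0]]
[[42,2],[49,0]]
[[36,13],[48,2],[49,0]]
[[15,8],[16,0],[36,13],[48,2],[49,0]]
[[15,8],[16,0],[29,15],[42,13],[48,2],[49,0]]
[[15,8],[16,0],[29,15],[42,13],[48,2],[49,0]]
[[3,7],[12,0],[15,8],[16,0],[29,15],[42,13],[48,2],[49,0]]
[[3,7],[7,8],[8,7],[12,0],[15,8],[16,0],[29,15],[42,13],[48,2],[49,0]]
[[3,7],[7,8],[8,7],[12,0],[15,8],[16,0],[29,15],[42,13],[48,2],[49,0]]
[[3,7],[7,8],[8,7],[12,0],[15,8],[16,0],[29,15],[42,13],[48,2],[49,0]]
[[3,7],[7,8],[8,7],[12,2],[15,8],[16,2],[18,0],[29,15],[42,13],[48,2],[49,0]]
[[3,7],[7,8],[8,7],[9,8],[10,7],[12,2],[15,8],[16,2],[18,0],[29,15],[42,13],[48,2],[49,0]]
[[3,7],[7,8],[8,7],[9,8],[10,7],[12,2],[15,8],[16,2],[18,0],[29,15],[42,13],[48,2],[49,0]]
[[3,7],[7,8],[8,7],[9,8],[10,7],[12,2],[15,8],[16,2],[18,0],[29,15],[42,13],[43,17],[46,13],[48,2],[49,0]]
[[3,7],[7,8],[8,7],[9,8],[10,7],[12,2],[15,8],[16,2],[18,0],[29,15],[42,13],[43,17],[46,13],[48,2],[49,0]]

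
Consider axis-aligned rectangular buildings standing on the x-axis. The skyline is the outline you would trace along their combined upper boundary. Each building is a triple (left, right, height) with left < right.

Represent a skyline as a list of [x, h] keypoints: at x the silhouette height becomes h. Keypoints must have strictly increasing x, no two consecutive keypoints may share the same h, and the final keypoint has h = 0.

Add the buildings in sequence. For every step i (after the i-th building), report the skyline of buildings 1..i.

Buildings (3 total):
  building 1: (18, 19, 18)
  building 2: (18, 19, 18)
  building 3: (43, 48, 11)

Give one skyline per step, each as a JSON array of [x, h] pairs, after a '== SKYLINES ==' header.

== SKYLINES ==
[[18,18],[19,0]]
[[18,18],[19,0]]
[[18,18],[19,0],[43,11],[48,0]]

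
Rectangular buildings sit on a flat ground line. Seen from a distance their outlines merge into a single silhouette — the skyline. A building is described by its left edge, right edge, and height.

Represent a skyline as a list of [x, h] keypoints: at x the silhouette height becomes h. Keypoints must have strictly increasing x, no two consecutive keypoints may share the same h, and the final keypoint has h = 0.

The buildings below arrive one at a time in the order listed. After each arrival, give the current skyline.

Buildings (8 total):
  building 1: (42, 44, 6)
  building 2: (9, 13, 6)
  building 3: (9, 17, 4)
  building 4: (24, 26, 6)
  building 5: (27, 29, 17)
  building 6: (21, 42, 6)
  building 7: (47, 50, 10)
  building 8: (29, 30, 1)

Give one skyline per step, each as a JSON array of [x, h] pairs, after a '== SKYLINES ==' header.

== SKYLINES ==
[[42,6],[44,0]]
[[9,6],[13,0],[42,6],[44,0]]
[[9,6],[13,4],[17,0],[42,6],[44,0]]
[[9,6],[13,4],[17,0],[24,6],[26,0],[42,6],[44,0]]
[[9,6],[13,4],[17,0],[24,6],[26,0],[27,17],[29,0],[42,6],[44,0]]
[[9,6],[13,4],[17,0],[21,6],[27,17],[29,6],[44,0]]
[[9,6],[13,4],[17,0],[21,6],[27,17],[29,6],[44,0],[47,10],[50,0]]
[[9,6],[13,4],[17,0],[21,6],[27,17],[29,6],[44,0],[47,10],[50,0]]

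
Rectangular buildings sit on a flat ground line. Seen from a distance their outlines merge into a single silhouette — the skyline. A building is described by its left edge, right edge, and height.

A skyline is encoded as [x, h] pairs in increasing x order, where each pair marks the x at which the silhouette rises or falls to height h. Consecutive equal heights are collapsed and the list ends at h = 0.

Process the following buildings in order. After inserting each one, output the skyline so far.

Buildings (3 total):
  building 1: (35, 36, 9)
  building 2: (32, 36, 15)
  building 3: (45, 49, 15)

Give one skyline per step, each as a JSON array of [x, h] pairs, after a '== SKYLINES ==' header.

== SKYLINES ==
[[35,9],[36,0]]
[[32,15],[36,0]]
[[32,15],[36,0],[45,15],[49,0]]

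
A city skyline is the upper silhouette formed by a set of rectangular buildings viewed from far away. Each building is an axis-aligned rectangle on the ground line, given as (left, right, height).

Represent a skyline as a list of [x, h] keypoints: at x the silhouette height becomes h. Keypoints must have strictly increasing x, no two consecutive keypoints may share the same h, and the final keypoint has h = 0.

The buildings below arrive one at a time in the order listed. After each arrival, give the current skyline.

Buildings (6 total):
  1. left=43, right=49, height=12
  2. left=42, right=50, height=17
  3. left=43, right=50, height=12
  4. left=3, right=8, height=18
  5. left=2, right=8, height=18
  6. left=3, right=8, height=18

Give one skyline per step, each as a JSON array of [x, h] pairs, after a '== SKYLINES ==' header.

== SKYLINES ==
[[43,12],[49,0]]
[[42,17],[50,0]]
[[42,17],[50,0]]
[[3,18],[8,0],[42,17],[50,0]]
[[2,18],[8,0],[42,17],[50,0]]
[[2,18],[8,0],[42,17],[50,0]]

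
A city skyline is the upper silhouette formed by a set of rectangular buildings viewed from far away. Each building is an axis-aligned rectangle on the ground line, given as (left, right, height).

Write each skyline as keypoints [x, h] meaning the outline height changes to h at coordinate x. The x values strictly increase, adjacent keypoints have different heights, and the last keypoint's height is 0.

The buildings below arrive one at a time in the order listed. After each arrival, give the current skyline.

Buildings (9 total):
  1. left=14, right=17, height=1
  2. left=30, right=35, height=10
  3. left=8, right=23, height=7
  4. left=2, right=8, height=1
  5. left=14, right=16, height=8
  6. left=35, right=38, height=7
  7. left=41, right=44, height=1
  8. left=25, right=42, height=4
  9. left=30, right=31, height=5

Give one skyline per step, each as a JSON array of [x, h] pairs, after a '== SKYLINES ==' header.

== SKYLINES ==
[[14,1],[17,0]]
[[14,1],[17,0],[30,10],[35,0]]
[[8,7],[23,0],[30,10],[35,0]]
[[2,1],[8,7],[23,0],[30,10],[35,0]]
[[2,1],[8,7],[14,8],[16,7],[23,0],[30,10],[35,0]]
[[2,1],[8,7],[14,8],[16,7],[23,0],[30,10],[35,7],[38,0]]
[[2,1],[8,7],[14,8],[16,7],[23,0],[30,10],[35,7],[38,0],[41,1],[44,0]]
[[2,1],[8,7],[14,8],[16,7],[23,0],[25,4],[30,10],[35,7],[38,4],[42,1],[44,0]]
[[2,1],[8,7],[14,8],[16,7],[23,0],[25,4],[30,10],[35,7],[38,4],[42,1],[44,0]]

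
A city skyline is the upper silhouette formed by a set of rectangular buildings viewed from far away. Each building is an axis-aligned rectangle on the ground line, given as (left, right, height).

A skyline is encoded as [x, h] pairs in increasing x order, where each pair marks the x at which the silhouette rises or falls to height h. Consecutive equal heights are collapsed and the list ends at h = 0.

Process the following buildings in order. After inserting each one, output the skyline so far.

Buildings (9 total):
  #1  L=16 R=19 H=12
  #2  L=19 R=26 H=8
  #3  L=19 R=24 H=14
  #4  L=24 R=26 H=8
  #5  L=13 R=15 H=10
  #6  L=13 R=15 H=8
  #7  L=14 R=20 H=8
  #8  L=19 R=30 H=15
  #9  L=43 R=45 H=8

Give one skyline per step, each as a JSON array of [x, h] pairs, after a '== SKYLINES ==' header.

== SKYLINES ==
[[16,12],[19,0]]
[[16,12],[19,8],[26,0]]
[[16,12],[19,14],[24,8],[26,0]]
[[16,12],[19,14],[24,8],[26,0]]
[[13,10],[15,0],[16,12],[19,14],[24,8],[26,0]]
[[13,10],[15,0],[16,12],[19,14],[24,8],[26,0]]
[[13,10],[15,8],[16,12],[19,14],[24,8],[26,0]]
[[13,10],[15,8],[16,12],[19,15],[30,0]]
[[13,10],[15,8],[16,12],[19,15],[30,0],[43,8],[45,0]]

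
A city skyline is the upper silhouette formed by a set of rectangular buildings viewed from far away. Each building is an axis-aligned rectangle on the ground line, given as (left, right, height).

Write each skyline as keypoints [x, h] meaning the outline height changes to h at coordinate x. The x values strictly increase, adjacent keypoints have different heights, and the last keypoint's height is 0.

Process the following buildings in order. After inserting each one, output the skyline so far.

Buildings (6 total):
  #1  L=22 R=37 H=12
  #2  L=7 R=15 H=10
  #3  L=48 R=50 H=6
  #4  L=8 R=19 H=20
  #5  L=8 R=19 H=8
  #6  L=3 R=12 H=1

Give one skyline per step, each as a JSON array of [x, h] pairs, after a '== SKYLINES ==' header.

== SKYLINES ==
[[22,12],[37,0]]
[[7,10],[15,0],[22,12],[37,0]]
[[7,10],[15,0],[22,12],[37,0],[48,6],[50,0]]
[[7,10],[8,20],[19,0],[22,12],[37,0],[48,6],[50,0]]
[[7,10],[8,20],[19,0],[22,12],[37,0],[48,6],[50,0]]
[[3,1],[7,10],[8,20],[19,0],[22,12],[37,0],[48,6],[50,0]]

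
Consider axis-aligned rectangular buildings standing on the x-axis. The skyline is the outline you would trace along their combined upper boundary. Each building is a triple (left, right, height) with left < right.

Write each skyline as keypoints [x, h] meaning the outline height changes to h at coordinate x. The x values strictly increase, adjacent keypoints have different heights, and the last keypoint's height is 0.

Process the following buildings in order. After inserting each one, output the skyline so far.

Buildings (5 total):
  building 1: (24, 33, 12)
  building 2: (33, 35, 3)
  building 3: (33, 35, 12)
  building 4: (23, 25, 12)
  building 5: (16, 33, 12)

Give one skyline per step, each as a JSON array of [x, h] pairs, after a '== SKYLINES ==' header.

== SKYLINES ==
[[24,12],[33,0]]
[[24,12],[33,3],[35,0]]
[[24,12],[35,0]]
[[23,12],[35,0]]
[[16,12],[35,0]]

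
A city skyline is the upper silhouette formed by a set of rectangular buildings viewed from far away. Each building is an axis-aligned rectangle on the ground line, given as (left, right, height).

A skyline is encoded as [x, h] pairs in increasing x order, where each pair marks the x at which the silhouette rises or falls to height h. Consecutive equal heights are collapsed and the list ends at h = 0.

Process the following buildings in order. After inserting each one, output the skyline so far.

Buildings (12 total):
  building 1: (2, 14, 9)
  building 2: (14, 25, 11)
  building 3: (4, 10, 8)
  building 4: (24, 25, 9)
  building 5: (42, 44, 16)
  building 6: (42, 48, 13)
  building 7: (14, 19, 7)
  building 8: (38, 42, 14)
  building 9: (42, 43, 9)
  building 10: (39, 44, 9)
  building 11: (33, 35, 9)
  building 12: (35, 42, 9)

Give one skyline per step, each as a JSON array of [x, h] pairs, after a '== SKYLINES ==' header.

== SKYLINES ==
[[2,9],[14,0]]
[[2,9],[14,11],[25,0]]
[[2,9],[14,11],[25,0]]
[[2,9],[14,11],[25,0]]
[[2,9],[14,11],[25,0],[42,16],[44,0]]
[[2,9],[14,11],[25,0],[42,16],[44,13],[48,0]]
[[2,9],[14,11],[25,0],[42,16],[44,13],[48,0]]
[[2,9],[14,11],[25,0],[38,14],[42,16],[44,13],[48,0]]
[[2,9],[14,11],[25,0],[38,14],[42,16],[44,13],[48,0]]
[[2,9],[14,11],[25,0],[38,14],[42,16],[44,13],[48,0]]
[[2,9],[14,11],[25,0],[33,9],[35,0],[38,14],[42,16],[44,13],[48,0]]
[[2,9],[14,11],[25,0],[33,9],[38,14],[42,16],[44,13],[48,0]]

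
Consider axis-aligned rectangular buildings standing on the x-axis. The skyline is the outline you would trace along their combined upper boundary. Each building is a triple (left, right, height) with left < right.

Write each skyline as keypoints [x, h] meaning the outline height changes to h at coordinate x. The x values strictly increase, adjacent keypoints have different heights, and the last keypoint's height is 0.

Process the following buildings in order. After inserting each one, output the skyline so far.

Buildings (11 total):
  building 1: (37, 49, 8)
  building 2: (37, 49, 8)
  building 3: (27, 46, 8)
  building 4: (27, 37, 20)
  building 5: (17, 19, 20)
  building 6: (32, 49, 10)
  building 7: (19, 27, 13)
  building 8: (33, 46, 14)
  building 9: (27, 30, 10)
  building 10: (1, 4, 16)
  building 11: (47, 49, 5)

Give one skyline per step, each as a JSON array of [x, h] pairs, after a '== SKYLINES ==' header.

== SKYLINES ==
[[37,8],[49,0]]
[[37,8],[49,0]]
[[27,8],[49,0]]
[[27,20],[37,8],[49,0]]
[[17,20],[19,0],[27,20],[37,8],[49,0]]
[[17,20],[19,0],[27,20],[37,10],[49,0]]
[[17,20],[19,13],[27,20],[37,10],[49,0]]
[[17,20],[19,13],[27,20],[37,14],[46,10],[49,0]]
[[17,20],[19,13],[27,20],[37,14],[46,10],[49,0]]
[[1,16],[4,0],[17,20],[19,13],[27,20],[37,14],[46,10],[49,0]]
[[1,16],[4,0],[17,20],[19,13],[27,20],[37,14],[46,10],[49,0]]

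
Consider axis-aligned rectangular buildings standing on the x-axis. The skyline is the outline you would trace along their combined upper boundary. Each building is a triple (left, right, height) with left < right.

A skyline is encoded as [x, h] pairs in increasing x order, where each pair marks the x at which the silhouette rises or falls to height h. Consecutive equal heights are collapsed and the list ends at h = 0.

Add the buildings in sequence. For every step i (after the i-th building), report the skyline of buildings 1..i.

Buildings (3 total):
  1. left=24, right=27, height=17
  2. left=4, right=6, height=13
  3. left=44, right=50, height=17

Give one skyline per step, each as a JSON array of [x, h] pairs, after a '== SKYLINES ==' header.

== SKYLINES ==
[[24,17],[27,0]]
[[4,13],[6,0],[24,17],[27,0]]
[[4,13],[6,0],[24,17],[27,0],[44,17],[50,0]]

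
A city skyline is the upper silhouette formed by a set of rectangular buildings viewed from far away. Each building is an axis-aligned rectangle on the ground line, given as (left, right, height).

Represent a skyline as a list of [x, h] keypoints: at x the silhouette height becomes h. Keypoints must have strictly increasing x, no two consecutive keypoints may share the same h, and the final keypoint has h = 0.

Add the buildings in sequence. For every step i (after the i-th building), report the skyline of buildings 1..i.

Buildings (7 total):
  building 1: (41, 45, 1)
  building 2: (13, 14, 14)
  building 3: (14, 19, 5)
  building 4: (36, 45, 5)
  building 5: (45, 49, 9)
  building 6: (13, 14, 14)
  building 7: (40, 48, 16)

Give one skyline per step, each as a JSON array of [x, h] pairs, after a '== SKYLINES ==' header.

== SKYLINES ==
[[41,1],[45,0]]
[[13,14],[14,0],[41,1],[45,0]]
[[13,14],[14,5],[19,0],[41,1],[45,0]]
[[13,14],[14,5],[19,0],[36,5],[45,0]]
[[13,14],[14,5],[19,0],[36,5],[45,9],[49,0]]
[[13,14],[14,5],[19,0],[36,5],[45,9],[49,0]]
[[13,14],[14,5],[19,0],[36,5],[40,16],[48,9],[49,0]]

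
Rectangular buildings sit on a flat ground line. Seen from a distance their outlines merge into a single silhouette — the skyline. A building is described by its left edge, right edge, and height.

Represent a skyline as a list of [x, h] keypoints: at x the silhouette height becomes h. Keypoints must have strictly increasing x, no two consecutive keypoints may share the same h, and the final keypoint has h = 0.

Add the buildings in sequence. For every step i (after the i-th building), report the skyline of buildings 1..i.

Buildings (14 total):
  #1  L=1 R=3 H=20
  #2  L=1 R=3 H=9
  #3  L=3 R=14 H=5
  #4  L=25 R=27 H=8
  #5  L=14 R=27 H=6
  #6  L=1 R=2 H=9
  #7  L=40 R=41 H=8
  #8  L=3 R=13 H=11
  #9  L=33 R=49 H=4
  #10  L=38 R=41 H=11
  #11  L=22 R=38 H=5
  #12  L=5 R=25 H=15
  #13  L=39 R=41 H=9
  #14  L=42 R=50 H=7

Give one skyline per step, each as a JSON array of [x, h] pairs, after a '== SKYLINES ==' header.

== SKYLINES ==
[[1,20],[3,0]]
[[1,20],[3,0]]
[[1,20],[3,5],[14,0]]
[[1,20],[3,5],[14,0],[25,8],[27,0]]
[[1,20],[3,5],[14,6],[25,8],[27,0]]
[[1,20],[3,5],[14,6],[25,8],[27,0]]
[[1,20],[3,5],[14,6],[25,8],[27,0],[40,8],[41,0]]
[[1,20],[3,11],[13,5],[14,6],[25,8],[27,0],[40,8],[41,0]]
[[1,20],[3,11],[13,5],[14,6],[25,8],[27,0],[33,4],[40,8],[41,4],[49,0]]
[[1,20],[3,11],[13,5],[14,6],[25,8],[27,0],[33,4],[38,11],[41,4],[49,0]]
[[1,20],[3,11],[13,5],[14,6],[25,8],[27,5],[38,11],[41,4],[49,0]]
[[1,20],[3,11],[5,15],[25,8],[27,5],[38,11],[41,4],[49,0]]
[[1,20],[3,11],[5,15],[25,8],[27,5],[38,11],[41,4],[49,0]]
[[1,20],[3,11],[5,15],[25,8],[27,5],[38,11],[41,4],[42,7],[50,0]]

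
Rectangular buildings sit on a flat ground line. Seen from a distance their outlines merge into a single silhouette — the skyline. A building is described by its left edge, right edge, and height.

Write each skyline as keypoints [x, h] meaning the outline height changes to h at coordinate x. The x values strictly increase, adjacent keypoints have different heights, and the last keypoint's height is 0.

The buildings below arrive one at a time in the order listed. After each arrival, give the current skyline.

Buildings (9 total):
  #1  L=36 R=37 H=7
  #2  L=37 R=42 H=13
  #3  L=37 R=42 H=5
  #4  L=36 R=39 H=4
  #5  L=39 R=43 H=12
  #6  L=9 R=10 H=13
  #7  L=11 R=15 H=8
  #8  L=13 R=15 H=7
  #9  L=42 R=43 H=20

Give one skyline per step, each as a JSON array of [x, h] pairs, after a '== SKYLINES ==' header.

== SKYLINES ==
[[36,7],[37,0]]
[[36,7],[37,13],[42,0]]
[[36,7],[37,13],[42,0]]
[[36,7],[37,13],[42,0]]
[[36,7],[37,13],[42,12],[43,0]]
[[9,13],[10,0],[36,7],[37,13],[42,12],[43,0]]
[[9,13],[10,0],[11,8],[15,0],[36,7],[37,13],[42,12],[43,0]]
[[9,13],[10,0],[11,8],[15,0],[36,7],[37,13],[42,12],[43,0]]
[[9,13],[10,0],[11,8],[15,0],[36,7],[37,13],[42,20],[43,0]]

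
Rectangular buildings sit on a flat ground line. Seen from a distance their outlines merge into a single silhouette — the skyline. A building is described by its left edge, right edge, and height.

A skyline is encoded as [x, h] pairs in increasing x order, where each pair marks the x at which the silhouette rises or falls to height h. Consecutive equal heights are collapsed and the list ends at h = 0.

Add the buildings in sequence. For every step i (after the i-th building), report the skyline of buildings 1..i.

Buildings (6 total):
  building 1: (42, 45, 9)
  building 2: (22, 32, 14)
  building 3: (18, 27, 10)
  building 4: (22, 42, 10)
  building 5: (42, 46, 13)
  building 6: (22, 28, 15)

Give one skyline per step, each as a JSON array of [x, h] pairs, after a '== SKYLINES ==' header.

== SKYLINES ==
[[42,9],[45,0]]
[[22,14],[32,0],[42,9],[45,0]]
[[18,10],[22,14],[32,0],[42,9],[45,0]]
[[18,10],[22,14],[32,10],[42,9],[45,0]]
[[18,10],[22,14],[32,10],[42,13],[46,0]]
[[18,10],[22,15],[28,14],[32,10],[42,13],[46,0]]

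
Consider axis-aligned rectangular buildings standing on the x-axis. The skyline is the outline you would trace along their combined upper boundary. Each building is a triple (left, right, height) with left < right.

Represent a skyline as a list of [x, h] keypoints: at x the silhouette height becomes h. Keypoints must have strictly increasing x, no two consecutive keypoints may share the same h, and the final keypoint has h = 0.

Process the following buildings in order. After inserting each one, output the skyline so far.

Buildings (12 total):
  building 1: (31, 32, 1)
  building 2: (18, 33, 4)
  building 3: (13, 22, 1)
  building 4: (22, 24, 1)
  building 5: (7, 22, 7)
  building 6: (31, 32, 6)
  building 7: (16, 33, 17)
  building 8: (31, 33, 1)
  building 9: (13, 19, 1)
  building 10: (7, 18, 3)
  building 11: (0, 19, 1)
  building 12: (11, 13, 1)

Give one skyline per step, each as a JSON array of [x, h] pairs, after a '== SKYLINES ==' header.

== SKYLINES ==
[[31,1],[32,0]]
[[18,4],[33,0]]
[[13,1],[18,4],[33,0]]
[[13,1],[18,4],[33,0]]
[[7,7],[22,4],[33,0]]
[[7,7],[22,4],[31,6],[32,4],[33,0]]
[[7,7],[16,17],[33,0]]
[[7,7],[16,17],[33,0]]
[[7,7],[16,17],[33,0]]
[[7,7],[16,17],[33,0]]
[[0,1],[7,7],[16,17],[33,0]]
[[0,1],[7,7],[16,17],[33,0]]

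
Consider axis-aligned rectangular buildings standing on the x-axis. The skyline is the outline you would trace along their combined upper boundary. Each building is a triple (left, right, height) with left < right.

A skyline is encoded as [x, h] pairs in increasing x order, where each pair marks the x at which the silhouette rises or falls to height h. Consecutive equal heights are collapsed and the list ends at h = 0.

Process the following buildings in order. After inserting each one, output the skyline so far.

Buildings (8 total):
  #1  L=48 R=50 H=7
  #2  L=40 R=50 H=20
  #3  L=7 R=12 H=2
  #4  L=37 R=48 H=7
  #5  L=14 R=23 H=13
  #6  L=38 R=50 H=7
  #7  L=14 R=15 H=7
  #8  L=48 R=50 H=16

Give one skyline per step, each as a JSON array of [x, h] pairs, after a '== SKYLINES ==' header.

== SKYLINES ==
[[48,7],[50,0]]
[[40,20],[50,0]]
[[7,2],[12,0],[40,20],[50,0]]
[[7,2],[12,0],[37,7],[40,20],[50,0]]
[[7,2],[12,0],[14,13],[23,0],[37,7],[40,20],[50,0]]
[[7,2],[12,0],[14,13],[23,0],[37,7],[40,20],[50,0]]
[[7,2],[12,0],[14,13],[23,0],[37,7],[40,20],[50,0]]
[[7,2],[12,0],[14,13],[23,0],[37,7],[40,20],[50,0]]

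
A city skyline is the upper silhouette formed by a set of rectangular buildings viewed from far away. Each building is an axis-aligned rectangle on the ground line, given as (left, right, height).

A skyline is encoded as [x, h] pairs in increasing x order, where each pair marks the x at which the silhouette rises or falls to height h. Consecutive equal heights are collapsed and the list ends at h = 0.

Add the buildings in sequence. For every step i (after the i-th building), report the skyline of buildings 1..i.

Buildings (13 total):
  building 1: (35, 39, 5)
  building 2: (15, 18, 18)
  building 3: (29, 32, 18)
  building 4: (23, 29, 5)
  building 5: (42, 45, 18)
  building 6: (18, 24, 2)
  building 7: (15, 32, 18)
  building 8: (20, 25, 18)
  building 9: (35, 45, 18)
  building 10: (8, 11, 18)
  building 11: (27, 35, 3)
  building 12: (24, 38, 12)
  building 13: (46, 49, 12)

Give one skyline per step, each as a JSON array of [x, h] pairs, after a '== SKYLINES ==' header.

== SKYLINES ==
[[35,5],[39,0]]
[[15,18],[18,0],[35,5],[39,0]]
[[15,18],[18,0],[29,18],[32,0],[35,5],[39,0]]
[[15,18],[18,0],[23,5],[29,18],[32,0],[35,5],[39,0]]
[[15,18],[18,0],[23,5],[29,18],[32,0],[35,5],[39,0],[42,18],[45,0]]
[[15,18],[18,2],[23,5],[29,18],[32,0],[35,5],[39,0],[42,18],[45,0]]
[[15,18],[32,0],[35,5],[39,0],[42,18],[45,0]]
[[15,18],[32,0],[35,5],[39,0],[42,18],[45,0]]
[[15,18],[32,0],[35,18],[45,0]]
[[8,18],[11,0],[15,18],[32,0],[35,18],[45,0]]
[[8,18],[11,0],[15,18],[32,3],[35,18],[45,0]]
[[8,18],[11,0],[15,18],[32,12],[35,18],[45,0]]
[[8,18],[11,0],[15,18],[32,12],[35,18],[45,0],[46,12],[49,0]]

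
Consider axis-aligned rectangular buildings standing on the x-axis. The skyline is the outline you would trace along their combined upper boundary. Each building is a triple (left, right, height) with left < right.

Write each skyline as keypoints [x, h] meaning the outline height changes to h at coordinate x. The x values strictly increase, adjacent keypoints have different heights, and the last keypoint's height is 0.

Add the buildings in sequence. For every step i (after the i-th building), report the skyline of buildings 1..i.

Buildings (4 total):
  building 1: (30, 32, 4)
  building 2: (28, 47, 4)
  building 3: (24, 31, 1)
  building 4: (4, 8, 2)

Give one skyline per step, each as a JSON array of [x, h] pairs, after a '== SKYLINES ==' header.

== SKYLINES ==
[[30,4],[32,0]]
[[28,4],[47,0]]
[[24,1],[28,4],[47,0]]
[[4,2],[8,0],[24,1],[28,4],[47,0]]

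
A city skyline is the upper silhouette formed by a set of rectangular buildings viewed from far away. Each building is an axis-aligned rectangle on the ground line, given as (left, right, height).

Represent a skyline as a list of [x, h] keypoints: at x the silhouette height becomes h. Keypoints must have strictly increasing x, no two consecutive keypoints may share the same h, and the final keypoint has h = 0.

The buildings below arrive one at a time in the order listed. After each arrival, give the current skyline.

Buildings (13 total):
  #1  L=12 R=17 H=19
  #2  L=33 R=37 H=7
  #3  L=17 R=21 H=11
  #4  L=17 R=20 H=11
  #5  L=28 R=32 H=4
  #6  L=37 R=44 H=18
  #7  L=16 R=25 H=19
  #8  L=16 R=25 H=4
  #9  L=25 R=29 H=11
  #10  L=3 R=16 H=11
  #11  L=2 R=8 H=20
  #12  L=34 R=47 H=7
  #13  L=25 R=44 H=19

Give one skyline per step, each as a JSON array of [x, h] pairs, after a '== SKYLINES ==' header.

== SKYLINES ==
[[12,19],[17,0]]
[[12,19],[17,0],[33,7],[37,0]]
[[12,19],[17,11],[21,0],[33,7],[37,0]]
[[12,19],[17,11],[21,0],[33,7],[37,0]]
[[12,19],[17,11],[21,0],[28,4],[32,0],[33,7],[37,0]]
[[12,19],[17,11],[21,0],[28,4],[32,0],[33,7],[37,18],[44,0]]
[[12,19],[25,0],[28,4],[32,0],[33,7],[37,18],[44,0]]
[[12,19],[25,0],[28,4],[32,0],[33,7],[37,18],[44,0]]
[[12,19],[25,11],[29,4],[32,0],[33,7],[37,18],[44,0]]
[[3,11],[12,19],[25,11],[29,4],[32,0],[33,7],[37,18],[44,0]]
[[2,20],[8,11],[12,19],[25,11],[29,4],[32,0],[33,7],[37,18],[44,0]]
[[2,20],[8,11],[12,19],[25,11],[29,4],[32,0],[33,7],[37,18],[44,7],[47,0]]
[[2,20],[8,11],[12,19],[44,7],[47,0]]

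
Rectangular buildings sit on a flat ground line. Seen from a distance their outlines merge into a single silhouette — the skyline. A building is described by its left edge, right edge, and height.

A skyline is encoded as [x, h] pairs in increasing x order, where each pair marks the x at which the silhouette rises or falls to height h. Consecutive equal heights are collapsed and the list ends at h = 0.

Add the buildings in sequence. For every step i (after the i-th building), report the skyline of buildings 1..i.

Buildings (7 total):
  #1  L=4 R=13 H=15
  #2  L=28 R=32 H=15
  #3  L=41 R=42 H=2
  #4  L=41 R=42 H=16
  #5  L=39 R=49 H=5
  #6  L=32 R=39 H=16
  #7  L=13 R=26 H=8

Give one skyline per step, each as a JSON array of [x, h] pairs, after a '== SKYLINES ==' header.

== SKYLINES ==
[[4,15],[13,0]]
[[4,15],[13,0],[28,15],[32,0]]
[[4,15],[13,0],[28,15],[32,0],[41,2],[42,0]]
[[4,15],[13,0],[28,15],[32,0],[41,16],[42,0]]
[[4,15],[13,0],[28,15],[32,0],[39,5],[41,16],[42,5],[49,0]]
[[4,15],[13,0],[28,15],[32,16],[39,5],[41,16],[42,5],[49,0]]
[[4,15],[13,8],[26,0],[28,15],[32,16],[39,5],[41,16],[42,5],[49,0]]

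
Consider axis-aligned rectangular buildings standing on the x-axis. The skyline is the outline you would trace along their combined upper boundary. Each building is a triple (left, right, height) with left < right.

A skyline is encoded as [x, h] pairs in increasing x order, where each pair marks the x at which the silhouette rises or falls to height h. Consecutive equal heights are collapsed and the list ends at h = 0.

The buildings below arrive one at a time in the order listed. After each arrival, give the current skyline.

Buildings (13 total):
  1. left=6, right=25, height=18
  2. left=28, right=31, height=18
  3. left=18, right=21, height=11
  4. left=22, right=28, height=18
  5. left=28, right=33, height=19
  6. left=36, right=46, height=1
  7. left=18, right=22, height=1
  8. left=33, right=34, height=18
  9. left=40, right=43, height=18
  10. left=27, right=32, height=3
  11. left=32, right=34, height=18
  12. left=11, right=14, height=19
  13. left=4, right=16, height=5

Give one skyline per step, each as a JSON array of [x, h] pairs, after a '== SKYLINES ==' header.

== SKYLINES ==
[[6,18],[25,0]]
[[6,18],[25,0],[28,18],[31,0]]
[[6,18],[25,0],[28,18],[31,0]]
[[6,18],[31,0]]
[[6,18],[28,19],[33,0]]
[[6,18],[28,19],[33,0],[36,1],[46,0]]
[[6,18],[28,19],[33,0],[36,1],[46,0]]
[[6,18],[28,19],[33,18],[34,0],[36,1],[46,0]]
[[6,18],[28,19],[33,18],[34,0],[36,1],[40,18],[43,1],[46,0]]
[[6,18],[28,19],[33,18],[34,0],[36,1],[40,18],[43,1],[46,0]]
[[6,18],[28,19],[33,18],[34,0],[36,1],[40,18],[43,1],[46,0]]
[[6,18],[11,19],[14,18],[28,19],[33,18],[34,0],[36,1],[40,18],[43,1],[46,0]]
[[4,5],[6,18],[11,19],[14,18],[28,19],[33,18],[34,0],[36,1],[40,18],[43,1],[46,0]]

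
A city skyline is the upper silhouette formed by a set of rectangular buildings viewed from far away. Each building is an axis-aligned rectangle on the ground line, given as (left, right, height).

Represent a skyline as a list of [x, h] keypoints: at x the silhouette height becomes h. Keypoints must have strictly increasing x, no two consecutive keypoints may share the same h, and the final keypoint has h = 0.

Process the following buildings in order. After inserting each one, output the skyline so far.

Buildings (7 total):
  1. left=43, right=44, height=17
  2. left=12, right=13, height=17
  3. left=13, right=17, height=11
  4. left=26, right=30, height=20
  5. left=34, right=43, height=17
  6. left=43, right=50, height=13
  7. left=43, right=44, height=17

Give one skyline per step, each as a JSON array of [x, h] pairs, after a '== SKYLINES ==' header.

== SKYLINES ==
[[43,17],[44,0]]
[[12,17],[13,0],[43,17],[44,0]]
[[12,17],[13,11],[17,0],[43,17],[44,0]]
[[12,17],[13,11],[17,0],[26,20],[30,0],[43,17],[44,0]]
[[12,17],[13,11],[17,0],[26,20],[30,0],[34,17],[44,0]]
[[12,17],[13,11],[17,0],[26,20],[30,0],[34,17],[44,13],[50,0]]
[[12,17],[13,11],[17,0],[26,20],[30,0],[34,17],[44,13],[50,0]]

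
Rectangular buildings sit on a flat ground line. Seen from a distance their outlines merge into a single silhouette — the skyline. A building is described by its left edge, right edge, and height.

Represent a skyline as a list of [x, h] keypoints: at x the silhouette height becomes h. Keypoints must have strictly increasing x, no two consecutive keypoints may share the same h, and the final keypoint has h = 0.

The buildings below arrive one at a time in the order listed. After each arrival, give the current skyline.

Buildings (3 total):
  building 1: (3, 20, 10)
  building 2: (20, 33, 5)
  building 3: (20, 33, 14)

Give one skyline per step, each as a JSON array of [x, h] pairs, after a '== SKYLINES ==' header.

== SKYLINES ==
[[3,10],[20,0]]
[[3,10],[20,5],[33,0]]
[[3,10],[20,14],[33,0]]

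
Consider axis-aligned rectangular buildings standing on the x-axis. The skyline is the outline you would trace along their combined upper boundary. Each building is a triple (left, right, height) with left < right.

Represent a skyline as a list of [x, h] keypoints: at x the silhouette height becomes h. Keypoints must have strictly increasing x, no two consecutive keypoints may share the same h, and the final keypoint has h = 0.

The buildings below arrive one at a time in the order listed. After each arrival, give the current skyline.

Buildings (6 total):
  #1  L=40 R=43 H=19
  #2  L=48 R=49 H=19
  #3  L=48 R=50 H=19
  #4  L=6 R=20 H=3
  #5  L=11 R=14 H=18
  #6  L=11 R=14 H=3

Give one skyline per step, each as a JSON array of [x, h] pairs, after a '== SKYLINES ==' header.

== SKYLINES ==
[[40,19],[43,0]]
[[40,19],[43,0],[48,19],[49,0]]
[[40,19],[43,0],[48,19],[50,0]]
[[6,3],[20,0],[40,19],[43,0],[48,19],[50,0]]
[[6,3],[11,18],[14,3],[20,0],[40,19],[43,0],[48,19],[50,0]]
[[6,3],[11,18],[14,3],[20,0],[40,19],[43,0],[48,19],[50,0]]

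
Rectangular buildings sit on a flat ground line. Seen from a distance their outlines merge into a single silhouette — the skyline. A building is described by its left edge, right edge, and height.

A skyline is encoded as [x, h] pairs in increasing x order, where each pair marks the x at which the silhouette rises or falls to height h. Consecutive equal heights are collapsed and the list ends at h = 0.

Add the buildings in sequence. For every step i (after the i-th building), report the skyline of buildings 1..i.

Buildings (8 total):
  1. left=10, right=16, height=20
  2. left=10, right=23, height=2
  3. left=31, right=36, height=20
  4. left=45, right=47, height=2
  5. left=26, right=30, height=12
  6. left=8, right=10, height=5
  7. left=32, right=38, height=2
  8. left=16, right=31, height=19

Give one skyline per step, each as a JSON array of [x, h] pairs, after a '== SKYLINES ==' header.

== SKYLINES ==
[[10,20],[16,0]]
[[10,20],[16,2],[23,0]]
[[10,20],[16,2],[23,0],[31,20],[36,0]]
[[10,20],[16,2],[23,0],[31,20],[36,0],[45,2],[47,0]]
[[10,20],[16,2],[23,0],[26,12],[30,0],[31,20],[36,0],[45,2],[47,0]]
[[8,5],[10,20],[16,2],[23,0],[26,12],[30,0],[31,20],[36,0],[45,2],[47,0]]
[[8,5],[10,20],[16,2],[23,0],[26,12],[30,0],[31,20],[36,2],[38,0],[45,2],[47,0]]
[[8,5],[10,20],[16,19],[31,20],[36,2],[38,0],[45,2],[47,0]]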